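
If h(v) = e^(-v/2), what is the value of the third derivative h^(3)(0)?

-1/8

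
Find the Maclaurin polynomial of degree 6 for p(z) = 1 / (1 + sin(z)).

Expand as Σ (-1)^k u^k with u equal to the inner function's series.
p(0) = 1
p′(0) = -1
p′′(0) = 2
p′′′(0) = -5
p^(4)(0) = 16
p^(5)(0) = -61
p^(6)(0) = 272

17*z^6/45 - 61*z^5/120 + 2*z^4/3 - 5*z^3/6 + z^2 - z + 1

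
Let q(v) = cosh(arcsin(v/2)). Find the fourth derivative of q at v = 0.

5/16

Substitute the inner expansion into the outer series and collect powers.
From the series, [v^4] q = 5/384; multiply by 4! = 24 to get 5/16.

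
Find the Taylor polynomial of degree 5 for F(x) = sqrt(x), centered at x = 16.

7*(x - 16)^5/67108864 - 5*(x - 16)^4/2097152 + (x - 16)^3/16384 - (x - 16)^2/512 + (x - 16)/8 + 4

[(x - 16)^0] = 4;  [(x - 16)^1] = 1/8;  [(x - 16)^2] = -1/512;  [(x - 16)^3] = 1/16384;  [(x - 16)^4] = -5/2097152;  [(x - 16)^5] = 7/67108864.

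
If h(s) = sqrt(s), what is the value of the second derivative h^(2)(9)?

-1/108

Compute the successive derivatives at the expansion point and divide by k!.
From the series, [(s - 9)^2] h = -1/216; multiply by 2! = 2 to get -1/108.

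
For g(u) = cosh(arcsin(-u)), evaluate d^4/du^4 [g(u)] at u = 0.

5

Compose series: expand the inner function first, then feed it into the outer expansion.
The coefficient of u^4 in the expansion is 5/24, so g^(4)(0) = 4! * (5/24) = 5.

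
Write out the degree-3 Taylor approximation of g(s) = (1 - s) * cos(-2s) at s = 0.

Distribute the polynomial across the series and collect like powers.
g(0) = 1
g′(0) = -1
g′′(0) = -4
g′′′(0) = 12

2*s^3 - 2*s^2 - s + 1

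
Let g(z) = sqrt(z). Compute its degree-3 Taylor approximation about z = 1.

(z - 1)^3/16 - (z - 1)^2/8 + (z - 1)/2 + 1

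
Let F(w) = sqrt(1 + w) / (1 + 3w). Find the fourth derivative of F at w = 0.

Write out both Maclaurin series and multiply, keeping only the needed powers.
The coefficient of w^4 in the expansion is 8467/128, so F^(4)(0) = 4! * (8467/128) = 25401/16.

25401/16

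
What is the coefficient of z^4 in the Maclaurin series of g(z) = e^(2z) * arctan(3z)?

-14

Multiply the two series term by term and collect like powers.
So c_4 = g^(4)(0)/4! = -14.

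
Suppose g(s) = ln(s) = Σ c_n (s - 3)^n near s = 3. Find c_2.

g(3) = ln(3)
g′(3) = 1/3
g′′(3) = -1/9

-1/18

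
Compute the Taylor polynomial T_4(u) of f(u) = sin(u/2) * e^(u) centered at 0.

Take the Cauchy product of the two expansions.
[u^0] = 0;  [u^1] = 1/2;  [u^2] = 1/2;  [u^3] = 11/48;  [u^4] = 1/16.

u^4/16 + 11*u^3/48 + u^2/2 + u/2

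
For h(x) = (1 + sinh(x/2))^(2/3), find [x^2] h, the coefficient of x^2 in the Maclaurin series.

Compose series: expand the inner function first, then feed it into the outer expansion.
[x^0] = 1;  [x^1] = 1/3;  [x^2] = -1/36.

-1/36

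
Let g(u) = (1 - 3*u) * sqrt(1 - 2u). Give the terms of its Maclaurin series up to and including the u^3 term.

u^3 + 5*u^2/2 - 4*u + 1

Multiply each power in the prefactor through the base expansion.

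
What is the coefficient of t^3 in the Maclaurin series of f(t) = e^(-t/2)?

Compute the successive derivatives at the expansion point and divide by k!.
f(0) = 1
f′(0) = -1/2
f′′(0) = 1/4
f′′′(0) = -1/8

-1/48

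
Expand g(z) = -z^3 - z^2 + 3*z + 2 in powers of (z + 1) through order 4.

g(-1) = -1
g′(-1) = 2
g′′(-1) = 4
g′′′(-1) = -6
g^(4)(-1) = 0
The Taylor polynomial is Σ g^(k)(-1)/k! · (z + 1)^k.

-(z + 1)^3 + 2*(z + 1)^2 + 2*(z + 1) - 1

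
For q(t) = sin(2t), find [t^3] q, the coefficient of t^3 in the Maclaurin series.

-4/3

q(0) = 0
q′(0) = 2
q′′(0) = 0
q′′′(0) = -8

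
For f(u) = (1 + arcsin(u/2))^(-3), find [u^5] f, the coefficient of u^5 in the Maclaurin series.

Compose series: expand the inner function first, then feed it into the outer expansion.
f(0) = 1
f′(0) = -3/2
f′′(0) = 3
f′′′(0) = -63/8
f^(4)(0) = 51/2
f^(5)(0) = -3147/32
So c_5 = f^(5)(0)/5! = -1049/1280.

-1049/1280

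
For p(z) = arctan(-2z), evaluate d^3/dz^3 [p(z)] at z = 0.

16

From the series, [z^3] p = 8/3; multiply by 3! = 6 to get 16.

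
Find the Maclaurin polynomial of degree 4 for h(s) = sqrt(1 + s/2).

h(0) = 1
h′(0) = 1/4
h′′(0) = -1/16
h′′′(0) = 3/64
h^(4)(0) = -15/256

-5*s^4/2048 + s^3/128 - s^2/32 + s/4 + 1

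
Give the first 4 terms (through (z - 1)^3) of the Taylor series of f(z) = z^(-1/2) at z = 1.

[(z - 1)^0] = 1;  [(z - 1)^1] = -1/2;  [(z - 1)^2] = 3/8;  [(z - 1)^3] = -5/16.

-5*(z - 1)^3/16 + 3*(z - 1)^2/8 - (z - 1)/2 + 1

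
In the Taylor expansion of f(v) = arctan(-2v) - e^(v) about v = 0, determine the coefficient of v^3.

5/2

Add the two expansions coefficient-wise.
f(0) = -1
f′(0) = -3
f′′(0) = -1
f′′′(0) = 15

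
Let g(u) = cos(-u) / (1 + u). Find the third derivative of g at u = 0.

-3

Expand each factor separately, then convolve coefficients.
From the series, [u^3] g = -1/2; multiply by 3! = 6 to get -3.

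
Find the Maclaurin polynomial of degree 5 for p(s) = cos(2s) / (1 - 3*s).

Expand 1/(denominator) as a geometric series and multiply by the numerator's series.
[s^0] = 1;  [s^1] = 3;  [s^2] = 7;  [s^3] = 21;  [s^4] = 191/3;  [s^5] = 191.

191*s^5 + 191*s^4/3 + 21*s^3 + 7*s^2 + 3*s + 1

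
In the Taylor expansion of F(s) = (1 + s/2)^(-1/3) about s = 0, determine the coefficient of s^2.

Compute the successive derivatives at the expansion point and divide by k!.
F(0) = 1
F′(0) = -1/6
F′′(0) = 1/9
The Taylor polynomial is Σ F^(k)(0)/k! · s^k.

1/18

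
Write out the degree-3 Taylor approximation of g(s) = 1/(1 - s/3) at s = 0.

s^3/27 + s^2/9 + s/3 + 1

Compute the successive derivatives at the expansion point and divide by k!.
g(0) = 1
g′(0) = 1/3
g′′(0) = 2/9
g′′′(0) = 2/9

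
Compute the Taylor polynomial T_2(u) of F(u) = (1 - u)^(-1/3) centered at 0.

2*u^2/9 + u/3 + 1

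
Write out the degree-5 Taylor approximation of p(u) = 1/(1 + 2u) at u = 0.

Differentiate repeatedly and evaluate at the center.
[u^0] = 1;  [u^1] = -2;  [u^2] = 4;  [u^3] = -8;  [u^4] = 16;  [u^5] = -32.

-32*u^5 + 16*u^4 - 8*u^3 + 4*u^2 - 2*u + 1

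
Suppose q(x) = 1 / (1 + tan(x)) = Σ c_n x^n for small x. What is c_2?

1

Write 1/(1+u) = 1 - u + u^2 - u^3 + ... and substitute the series for u.
[x^0] = 1;  [x^1] = -1;  [x^2] = 1.
So c_2 = q′′(0)/2! = 1.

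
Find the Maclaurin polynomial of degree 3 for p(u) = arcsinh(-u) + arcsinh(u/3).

13*u^3/81 - 2*u/3

Expand each term separately and add.
p(0) = 0
p′(0) = -2/3
p′′(0) = 0
p′′′(0) = 26/27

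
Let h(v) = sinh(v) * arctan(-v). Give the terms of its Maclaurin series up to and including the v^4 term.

v^4/6 - v^2

Multiply the two series term by term and collect like powers.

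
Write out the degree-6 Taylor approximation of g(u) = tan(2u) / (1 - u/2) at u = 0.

607*u^6/240 + 607*u^5/120 + 19*u^4/12 + 19*u^3/6 + u^2 + 2*u

Expand each factor separately, then convolve coefficients.
g(0) = 0
g′(0) = 2
g′′(0) = 2
g′′′(0) = 19
g^(4)(0) = 38
g^(5)(0) = 607
g^(6)(0) = 1821
Then c_k = g^(k)(0)/k! gives each Taylor coefficient.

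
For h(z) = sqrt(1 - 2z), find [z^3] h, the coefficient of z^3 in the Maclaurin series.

h(0) = 1
h′(0) = -1
h′′(0) = -1
h′′′(0) = -3
So c_3 = h′′′(0)/3! = -1/2.

-1/2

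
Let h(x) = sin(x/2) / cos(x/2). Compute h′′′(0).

1/4

Invert the denominator's series and multiply.
The coefficient of x^3 in the expansion is 1/24, so h′′′(0) = 3! * (1/24) = 1/4.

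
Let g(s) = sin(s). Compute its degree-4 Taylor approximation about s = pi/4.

g(pi/4) = sqrt(2)/2
g′(pi/4) = sqrt(2)/2
g′′(pi/4) = -sqrt(2)/2
g′′′(pi/4) = -sqrt(2)/2
g^(4)(pi/4) = sqrt(2)/2

sqrt(2)*(s - pi/4)^4/48 - sqrt(2)*(s - pi/4)^3/12 - sqrt(2)*(s - pi/4)^2/4 + sqrt(2)*(s - pi/4)/2 + sqrt(2)/2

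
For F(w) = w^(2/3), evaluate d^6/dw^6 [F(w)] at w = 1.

-7280/729

The coefficient of (w - 1)^6 in the expansion is -91/6561, so F^(6)(1) = 6! * (-91/6561) = -7280/729.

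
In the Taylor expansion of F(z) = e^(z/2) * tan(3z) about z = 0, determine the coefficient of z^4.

Multiply the two series term by term and collect like powers.
[z^0] = 0;  [z^1] = 3;  [z^2] = 3/2;  [z^3] = 75/8;  [z^4] = 73/16.

73/16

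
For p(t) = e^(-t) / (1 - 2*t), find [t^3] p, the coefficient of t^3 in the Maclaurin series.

29/6

Use 1/(1 - r) = Σ r^k on the denominator, then take the Cauchy product.
p(0) = 1
p′(0) = 1
p′′(0) = 5
p′′′(0) = 29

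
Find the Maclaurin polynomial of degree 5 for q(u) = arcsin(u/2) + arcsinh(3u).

Add the two expansions coefficient-wise.

23331*u^5/1280 - 215*u^3/48 + 7*u/2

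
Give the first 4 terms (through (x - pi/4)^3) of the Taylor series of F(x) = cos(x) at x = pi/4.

F(pi/4) = sqrt(2)/2
F′(pi/4) = -sqrt(2)/2
F′′(pi/4) = -sqrt(2)/2
F′′′(pi/4) = sqrt(2)/2
The Taylor polynomial is Σ F^(k)(pi/4)/k! · (x - pi/4)^k.

sqrt(2)*(x - pi/4)^3/12 - sqrt(2)*(x - pi/4)^2/4 - sqrt(2)*(x - pi/4)/2 + sqrt(2)/2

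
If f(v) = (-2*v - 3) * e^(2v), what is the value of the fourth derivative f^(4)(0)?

-112

Distribute the polynomial across the series and collect like powers.
The coefficient of v^4 in the expansion is -14/3, so f^(4)(0) = 4! * (-14/3) = -112.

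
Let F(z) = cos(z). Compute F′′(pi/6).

Use the known series and substitute for the argument.
The coefficient of (z - pi/6)^2 in the expansion is -sqrt(3)/4, so F′′(pi/6) = 2! * (-sqrt(3)/4) = -sqrt(3)/2.

-sqrt(3)/2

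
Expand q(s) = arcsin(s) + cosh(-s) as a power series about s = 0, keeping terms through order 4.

s^4/24 + s^3/6 + s^2/2 + s + 1

Expand each term separately and add.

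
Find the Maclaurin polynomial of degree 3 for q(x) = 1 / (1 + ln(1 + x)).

Expand as Σ (-1)^k u^k with u equal to the inner function's series.
q(0) = 1
q′(0) = -1
q′′(0) = 3
q′′′(0) = -14
Then c_k = q^(k)(0)/k! gives each Taylor coefficient.

-7*x^3/3 + 3*x^2/2 - x + 1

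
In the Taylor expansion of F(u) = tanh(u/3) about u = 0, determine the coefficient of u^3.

-1/81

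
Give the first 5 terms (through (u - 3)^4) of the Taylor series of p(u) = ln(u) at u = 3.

-(u - 3)^4/324 + (u - 3)^3/81 - (u - 3)^2/18 + (u - 3)/3 + ln(3)

p(3) = ln(3)
p′(3) = 1/3
p′′(3) = -1/9
p′′′(3) = 2/27
p^(4)(3) = -2/27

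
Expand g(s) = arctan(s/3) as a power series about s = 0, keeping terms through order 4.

[s^0] = 0;  [s^1] = 1/3;  [s^2] = 0;  [s^3] = -1/81;  [s^4] = 0.

-s^3/81 + s/3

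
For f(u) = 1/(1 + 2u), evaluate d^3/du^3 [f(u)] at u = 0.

-48

Use the known series and substitute for the argument.
The coefficient of u^3 in the expansion is -8, so f′′′(0) = 3! * (-8) = -48.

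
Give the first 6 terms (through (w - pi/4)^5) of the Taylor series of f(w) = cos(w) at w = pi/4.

f(pi/4) = sqrt(2)/2
f′(pi/4) = -sqrt(2)/2
f′′(pi/4) = -sqrt(2)/2
f′′′(pi/4) = sqrt(2)/2
f^(4)(pi/4) = sqrt(2)/2
f^(5)(pi/4) = -sqrt(2)/2
Dividing each by k! gives the coefficients c_0, ..., c_5.

-sqrt(2)*(w - pi/4)^5/240 + sqrt(2)*(w - pi/4)^4/48 + sqrt(2)*(w - pi/4)^3/12 - sqrt(2)*(w - pi/4)^2/4 - sqrt(2)*(w - pi/4)/2 + sqrt(2)/2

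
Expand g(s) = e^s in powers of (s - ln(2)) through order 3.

(s - ln(2))^3/3 + (s - ln(2))^2 + 2*(s - ln(2)) + 2

g(ln(2)) = 2
g′(ln(2)) = 2
g′′(ln(2)) = 2
g′′′(ln(2)) = 2
Dividing each by k! gives the coefficients c_0, ..., c_3.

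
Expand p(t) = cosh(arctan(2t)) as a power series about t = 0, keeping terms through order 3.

2*t^2 + 1

Let u equal the inner series; expand the outer function in u and truncate.
p(0) = 1
p′(0) = 0
p′′(0) = 4
p′′′(0) = 0
Then c_k = p^(k)(0)/k! gives each Taylor coefficient.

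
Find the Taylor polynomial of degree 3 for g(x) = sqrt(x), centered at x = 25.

(x - 25)^3/50000 - (x - 25)^2/1000 + (x - 25)/10 + 5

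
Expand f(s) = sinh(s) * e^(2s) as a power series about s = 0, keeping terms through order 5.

Multiply the two series term by term and collect like powers.
[s^0] = 0;  [s^1] = 1;  [s^2] = 2;  [s^3] = 13/6;  [s^4] = 5/3;  [s^5] = 121/120.

121*s^5/120 + 5*s^4/3 + 13*s^3/6 + 2*s^2 + s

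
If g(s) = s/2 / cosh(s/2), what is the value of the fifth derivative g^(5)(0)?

25/32

Write the quotient as an unknown series and match coefficients against numerator = denominator · series.
From the series, [s^5] g = 5/768; multiply by 5! = 120 to get 25/32.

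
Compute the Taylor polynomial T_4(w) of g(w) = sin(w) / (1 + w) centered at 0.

Take the Cauchy product of the two expansions.
[w^0] = 0;  [w^1] = 1;  [w^2] = -1;  [w^3] = 5/6;  [w^4] = -5/6.

-5*w^4/6 + 5*w^3/6 - w^2 + w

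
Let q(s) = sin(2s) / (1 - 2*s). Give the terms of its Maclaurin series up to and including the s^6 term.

808*s^6/15 + 404*s^5/15 + 40*s^4/3 + 20*s^3/3 + 4*s^2 + 2*s

Expand 1/(denominator) as a geometric series and multiply by the numerator's series.
[s^0] = 0;  [s^1] = 2;  [s^2] = 4;  [s^3] = 20/3;  [s^4] = 40/3;  [s^5] = 404/15;  [s^6] = 808/15.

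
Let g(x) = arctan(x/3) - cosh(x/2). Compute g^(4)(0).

-1/16

Combine the two series term by term.
The coefficient of x^4 in the expansion is -1/384, so g^(4)(0) = 4! * (-1/384) = -1/16.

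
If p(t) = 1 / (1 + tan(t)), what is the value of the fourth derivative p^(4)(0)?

Write 1/(1+u) = 1 - u + u^2 - u^3 + ... and substitute the series for u.
The coefficient of t^4 in the expansion is 5/3, so p^(4)(0) = 4! * (5/3) = 40.

40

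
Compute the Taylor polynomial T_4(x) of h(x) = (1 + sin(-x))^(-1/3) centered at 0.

17*x^4/243 + 19*x^3/162 + 2*x^2/9 + x/3 + 1

Substitute the inner expansion into the outer series and collect powers.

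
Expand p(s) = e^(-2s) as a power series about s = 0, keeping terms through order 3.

-4*s^3/3 + 2*s^2 - 2*s + 1

p(0) = 1
p′(0) = -2
p′′(0) = 4
p′′′(0) = -8
Then c_k = p^(k)(0)/k! gives each Taylor coefficient.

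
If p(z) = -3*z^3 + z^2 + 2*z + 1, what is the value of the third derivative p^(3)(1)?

The coefficient of (z - 1)^3 in the expansion is -3, so p′′′(1) = 3! * (-3) = -18.

-18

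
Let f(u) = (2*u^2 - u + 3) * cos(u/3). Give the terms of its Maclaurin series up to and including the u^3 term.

Distribute the polynomial across the series and collect like powers.
f(0) = 3
f′(0) = -1
f′′(0) = 11/3
f′′′(0) = 1/3

u^3/18 + 11*u^2/6 - u + 3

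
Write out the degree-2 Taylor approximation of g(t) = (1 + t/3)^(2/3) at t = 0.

Compute the successive derivatives at the expansion point and divide by k!.

-t^2/81 + 2*t/9 + 1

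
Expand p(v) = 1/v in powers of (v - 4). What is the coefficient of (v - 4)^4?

1/1024

Use the known series and substitute for the argument.
So c_4 = p^(4)(4)/4! = 1/1024.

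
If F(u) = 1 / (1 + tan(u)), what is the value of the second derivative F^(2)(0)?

Expand as Σ (-1)^k u^k with u equal to the inner function's series.
The coefficient of u^2 in the expansion is 1, so F′′(0) = 2! * (1) = 2.

2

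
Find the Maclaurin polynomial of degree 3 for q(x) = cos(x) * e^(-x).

x^3/3 - x + 1

Write out both Maclaurin series and multiply, keeping only the needed powers.
[x^0] = 1;  [x^1] = -1;  [x^2] = 0;  [x^3] = 1/3.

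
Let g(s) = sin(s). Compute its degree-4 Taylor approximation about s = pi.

(s - pi)^3/6 - (s - pi)

g(pi) = 0
g′(pi) = -1
g′′(pi) = 0
g′′′(pi) = 1
g^(4)(pi) = 0
The Taylor polynomial is Σ g^(k)(pi)/k! · (s - pi)^k.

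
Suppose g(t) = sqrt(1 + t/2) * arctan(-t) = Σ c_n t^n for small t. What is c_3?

Multiply the two series term by term and collect like powers.
g(0) = 0
g′(0) = -1
g′′(0) = -1/2
g′′′(0) = 35/16
So c_3 = g′′′(0)/3! = 35/96.

35/96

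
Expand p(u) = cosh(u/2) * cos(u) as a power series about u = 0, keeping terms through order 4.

-7*u^4/384 - 3*u^2/8 + 1

Multiply the two series term by term and collect like powers.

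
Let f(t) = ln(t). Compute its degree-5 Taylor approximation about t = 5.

(t - 5)^5/15625 - (t - 5)^4/2500 + (t - 5)^3/375 - (t - 5)^2/50 + (t - 5)/5 + ln(5)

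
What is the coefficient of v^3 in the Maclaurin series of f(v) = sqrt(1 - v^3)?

[v^0] = 1;  [v^1] = 0;  [v^2] = 0;  [v^3] = -1/2.

-1/2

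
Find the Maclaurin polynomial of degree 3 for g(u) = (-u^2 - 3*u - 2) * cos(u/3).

Shift and add copies of the series according to the polynomial's terms.
g(0) = -2
g′(0) = -3
g′′(0) = -16/9
g′′′(0) = 1

u^3/6 - 8*u^2/9 - 3*u - 2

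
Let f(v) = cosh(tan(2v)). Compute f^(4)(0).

144

Let u equal the inner series; expand the outer function in u and truncate.
The coefficient of v^4 in the expansion is 6, so f^(4)(0) = 4! * (6) = 144.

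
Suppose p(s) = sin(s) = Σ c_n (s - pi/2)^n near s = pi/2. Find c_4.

Differentiate repeatedly and evaluate at the center.
So c_4 = p^(4)(pi/2)/4! = 1/24.

1/24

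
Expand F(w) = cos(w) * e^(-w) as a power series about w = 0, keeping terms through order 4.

-w^4/6 + w^3/3 - w + 1

Write out both Maclaurin series and multiply, keeping only the needed powers.
[w^0] = 1;  [w^1] = -1;  [w^2] = 0;  [w^3] = 1/3;  [w^4] = -1/6.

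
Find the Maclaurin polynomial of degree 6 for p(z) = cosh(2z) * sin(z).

Write out both Maclaurin series and multiply, keeping only the needed powers.
p(0) = 0
p′(0) = 1
p′′(0) = 0
p′′′(0) = 11
p^(4)(0) = 0
p^(5)(0) = 41
p^(6)(0) = 0

41*z^5/120 + 11*z^3/6 + z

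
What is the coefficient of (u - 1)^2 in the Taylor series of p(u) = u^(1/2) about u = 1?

-1/8

Differentiate repeatedly and evaluate at the center.
p(1) = 1
p′(1) = 1/2
p′′(1) = -1/4
So c_2 = p′′(1)/2! = -1/8.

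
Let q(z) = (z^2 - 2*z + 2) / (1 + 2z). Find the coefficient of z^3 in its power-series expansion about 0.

-26

Distribute the polynomial across the series and collect like powers.
[z^0] = 2;  [z^1] = -6;  [z^2] = 13;  [z^3] = -26.
So c_3 = q′′′(0)/3! = -26.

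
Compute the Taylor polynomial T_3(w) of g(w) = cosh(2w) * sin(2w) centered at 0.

8*w^3/3 + 2*w

Multiply the two series term by term and collect like powers.
g(0) = 0
g′(0) = 2
g′′(0) = 0
g′′′(0) = 16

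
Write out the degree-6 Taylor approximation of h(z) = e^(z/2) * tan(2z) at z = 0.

Expand each factor separately, then convolve coefficients.
h(0) = 0
h′(0) = 2
h′′(0) = 2
h′′′(0) = 35/2
h^(4)(0) = 33
h^(5)(0) = 4421/8
h^(6)(0) = 12611/8

12611*z^6/5760 + 4421*z^5/960 + 11*z^4/8 + 35*z^3/12 + z^2 + 2*z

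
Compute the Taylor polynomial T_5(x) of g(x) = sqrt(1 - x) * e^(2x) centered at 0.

-1781*x^5/3840 - 53*x^4/128 + x^3/48 + 7*x^2/8 + 3*x/2 + 1

Take the Cauchy product of the two expansions.
[x^0] = 1;  [x^1] = 3/2;  [x^2] = 7/8;  [x^3] = 1/48;  [x^4] = -53/128;  [x^5] = -1781/3840.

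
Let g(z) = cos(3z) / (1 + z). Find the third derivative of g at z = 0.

Expand each factor separately, then convolve coefficients.
From the series, [z^3] g = 7/2; multiply by 3! = 6 to get 21.

21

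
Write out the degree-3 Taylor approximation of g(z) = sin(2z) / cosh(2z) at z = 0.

Write the quotient as an unknown series and match coefficients against numerator = denominator · series.

-16*z^3/3 + 2*z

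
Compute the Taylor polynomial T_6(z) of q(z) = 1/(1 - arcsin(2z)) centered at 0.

5312*z^6/45 + 252*z^5/5 + 64*z^4/3 + 28*z^3/3 + 4*z^2 + 2*z + 1

Substitute the inner expansion into the outer series and collect powers.
q(0) = 1
q′(0) = 2
q′′(0) = 8
q′′′(0) = 56
q^(4)(0) = 512
q^(5)(0) = 6048
q^(6)(0) = 84992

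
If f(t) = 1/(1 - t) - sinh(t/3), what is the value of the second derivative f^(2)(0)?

2

Add the two expansions coefficient-wise.
From the series, [t^2] f = 1; multiply by 2! = 2 to get 2.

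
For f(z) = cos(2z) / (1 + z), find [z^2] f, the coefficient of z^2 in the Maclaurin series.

Expand each factor separately, then convolve coefficients.
f(0) = 1
f′(0) = -1
f′′(0) = -2
So c_2 = f′′(0)/2! = -1.

-1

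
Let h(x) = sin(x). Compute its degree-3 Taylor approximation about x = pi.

(x - pi)^3/6 - (x - pi)

Use the known series and substitute for the argument.
h(pi) = 0
h′(pi) = -1
h′′(pi) = 0
h′′′(pi) = 1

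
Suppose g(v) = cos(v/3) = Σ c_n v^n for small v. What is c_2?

g(0) = 1
g′(0) = 0
g′′(0) = -1/9

-1/18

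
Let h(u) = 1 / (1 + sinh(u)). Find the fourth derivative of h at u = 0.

32

Write 1/(1+u) = 1 - u + u^2 - u^3 + ... and substitute the series for u.
The coefficient of u^4 in the expansion is 4/3, so h^(4)(0) = 4! * (4/3) = 32.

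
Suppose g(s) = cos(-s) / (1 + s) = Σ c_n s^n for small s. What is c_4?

13/24

Multiply the two series term by term and collect like powers.
[s^0] = 1;  [s^1] = -1;  [s^2] = 1/2;  [s^3] = -1/2;  [s^4] = 13/24.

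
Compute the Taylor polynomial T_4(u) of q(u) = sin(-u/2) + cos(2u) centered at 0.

Combine the two series term by term.
q(0) = 1
q′(0) = -1/2
q′′(0) = -4
q′′′(0) = 1/8
q^(4)(0) = 16

2*u^4/3 + u^3/48 - 2*u^2 - u/2 + 1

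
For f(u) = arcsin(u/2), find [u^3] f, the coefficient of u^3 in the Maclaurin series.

1/48

f(0) = 0
f′(0) = 1/2
f′′(0) = 0
f′′′(0) = 1/8
So c_3 = f′′′(0)/3! = 1/48.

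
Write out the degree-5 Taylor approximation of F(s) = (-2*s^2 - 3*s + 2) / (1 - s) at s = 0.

Distribute the polynomial across the series and collect like powers.
F(0) = 2
F′(0) = -1
F′′(0) = -6
F′′′(0) = -18
F^(4)(0) = -72
F^(5)(0) = -360
The Taylor polynomial is Σ F^(k)(0)/k! · s^k.

-3*s^5 - 3*s^4 - 3*s^3 - 3*s^2 - s + 2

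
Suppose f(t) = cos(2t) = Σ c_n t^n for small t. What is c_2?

-2

[t^0] = 1;  [t^1] = 0;  [t^2] = -2.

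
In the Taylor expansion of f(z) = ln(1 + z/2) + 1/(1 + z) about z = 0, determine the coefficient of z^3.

-23/24

Combine the two series term by term.
[z^0] = 1;  [z^1] = -1/2;  [z^2] = 7/8;  [z^3] = -23/24.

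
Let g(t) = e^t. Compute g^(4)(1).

e

From the series, [(t - 1)^4] g = e/24; multiply by 4! = 24 to get e.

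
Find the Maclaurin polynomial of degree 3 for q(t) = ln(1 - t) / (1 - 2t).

-16*t^3/3 - 5*t^2/2 - t

Multiply the two series term by term and collect like powers.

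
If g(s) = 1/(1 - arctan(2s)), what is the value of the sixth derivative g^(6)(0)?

Let u equal the inner series; expand the outer function in u and truncate.
The coefficient of s^6 in the expansion is 512/45, so g^(6)(0) = 6! * (512/45) = 8192.

8192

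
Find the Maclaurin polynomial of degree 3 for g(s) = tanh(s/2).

Use the known series and substitute for the argument.
[s^0] = 0;  [s^1] = 1/2;  [s^2] = 0;  [s^3] = -1/24.

-s^3/24 + s/2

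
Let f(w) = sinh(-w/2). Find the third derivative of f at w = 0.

-1/8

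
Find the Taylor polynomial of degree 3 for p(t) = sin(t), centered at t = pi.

(t - pi)^3/6 - (t - pi)

p(pi) = 0
p′(pi) = -1
p′′(pi) = 0
p′′′(pi) = 1
Dividing each by k! gives the coefficients c_0, ..., c_3.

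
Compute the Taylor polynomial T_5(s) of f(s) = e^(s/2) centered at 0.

s^5/3840 + s^4/384 + s^3/48 + s^2/8 + s/2 + 1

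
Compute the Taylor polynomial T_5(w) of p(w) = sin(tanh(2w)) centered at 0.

148*w^5/15 - 4*w^3 + 2*w

Substitute the inner expansion into the outer series and collect powers.
p(0) = 0
p′(0) = 2
p′′(0) = 0
p′′′(0) = -24
p^(4)(0) = 0
p^(5)(0) = 1184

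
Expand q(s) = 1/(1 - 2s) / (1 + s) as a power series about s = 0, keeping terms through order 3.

5*s^3 + 3*s^2 + s + 1

Write out both Maclaurin series and multiply, keeping only the needed powers.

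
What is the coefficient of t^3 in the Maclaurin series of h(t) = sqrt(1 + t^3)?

Compute the successive derivatives at the expansion point and divide by k!.
[t^0] = 1;  [t^1] = 0;  [t^2] = 0;  [t^3] = 1/2.

1/2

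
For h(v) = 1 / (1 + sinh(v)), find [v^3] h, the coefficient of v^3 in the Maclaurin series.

Write 1/(1+u) = 1 - u + u^2 - u^3 + ... and substitute the series for u.
[v^0] = 1;  [v^1] = -1;  [v^2] = 1;  [v^3] = -7/6.

-7/6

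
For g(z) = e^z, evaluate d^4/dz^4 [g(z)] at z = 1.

e

From the series, [(z - 1)^4] g = e/24; multiply by 4! = 24 to get e.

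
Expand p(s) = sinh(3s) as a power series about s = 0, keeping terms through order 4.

p(0) = 0
p′(0) = 3
p′′(0) = 0
p′′′(0) = 27
p^(4)(0) = 0

9*s^3/2 + 3*s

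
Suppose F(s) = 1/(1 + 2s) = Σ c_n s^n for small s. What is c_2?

F(0) = 1
F′(0) = -2
F′′(0) = 8

4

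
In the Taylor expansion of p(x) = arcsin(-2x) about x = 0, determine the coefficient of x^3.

Compute the successive derivatives at the expansion point and divide by k!.
p(0) = 0
p′(0) = -2
p′′(0) = 0
p′′′(0) = -8
So c_3 = p′′′(0)/3! = -4/3.

-4/3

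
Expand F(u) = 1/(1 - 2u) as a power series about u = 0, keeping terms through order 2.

F(0) = 1
F′(0) = 2
F′′(0) = 8

4*u^2 + 2*u + 1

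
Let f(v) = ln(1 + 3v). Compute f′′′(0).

54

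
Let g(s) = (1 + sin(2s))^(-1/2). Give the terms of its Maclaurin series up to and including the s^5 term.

-361*s^5/120 + 19*s^4/8 - 11*s^3/6 + 3*s^2/2 - s + 1

Plug the Maclaurin series of the inner function into that of the outer and collect terms.
[s^0] = 1;  [s^1] = -1;  [s^2] = 3/2;  [s^3] = -11/6;  [s^4] = 19/8;  [s^5] = -361/120.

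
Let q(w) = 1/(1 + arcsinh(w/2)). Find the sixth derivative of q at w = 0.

23/4

Plug the Maclaurin series of the inner function into that of the outer and collect terms.
From the series, [w^6] q = 23/2880; multiply by 6! = 720 to get 23/4.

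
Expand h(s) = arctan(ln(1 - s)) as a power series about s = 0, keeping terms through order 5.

11*s^5/60 + s^4/4 - s^2/2 - s

Let u equal the inner series; expand the outer function in u and truncate.
[s^0] = 0;  [s^1] = -1;  [s^2] = -1/2;  [s^3] = 0;  [s^4] = 1/4;  [s^5] = 11/60.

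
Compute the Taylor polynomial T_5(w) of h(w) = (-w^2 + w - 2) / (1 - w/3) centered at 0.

Distribute the polynomial across the series and collect like powers.
h(0) = -2
h′(0) = 1/3
h′′(0) = -16/9
h′′′(0) = -16/9
h^(4)(0) = -64/27
h^(5)(0) = -320/81

-8*w^5/243 - 8*w^4/81 - 8*w^3/27 - 8*w^2/9 + w/3 - 2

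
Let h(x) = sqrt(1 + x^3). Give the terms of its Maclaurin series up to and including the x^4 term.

Differentiate repeatedly and evaluate at the center.
h(0) = 1
h′(0) = 0
h′′(0) = 0
h′′′(0) = 3
h^(4)(0) = 0
Then c_k = h^(k)(0)/k! gives each Taylor coefficient.

x^3/2 + 1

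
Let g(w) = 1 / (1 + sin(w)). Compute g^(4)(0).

16

Expand as Σ (-1)^k u^k with u equal to the inner function's series.
The coefficient of w^4 in the expansion is 2/3, so g^(4)(0) = 4! * (2/3) = 16.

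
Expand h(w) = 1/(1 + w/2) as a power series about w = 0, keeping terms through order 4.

w^4/16 - w^3/8 + w^2/4 - w/2 + 1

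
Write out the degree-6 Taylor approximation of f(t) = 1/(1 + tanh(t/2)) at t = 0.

Plug the Maclaurin series of the inner function into that of the outer and collect terms.

t^6/1440 - t^5/240 + t^4/48 - t^3/12 + t^2/4 - t/2 + 1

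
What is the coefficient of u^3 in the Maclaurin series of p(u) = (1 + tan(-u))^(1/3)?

-14/81

Substitute the inner expansion into the outer series and collect powers.
[u^0] = 1;  [u^1] = -1/3;  [u^2] = -1/9;  [u^3] = -14/81.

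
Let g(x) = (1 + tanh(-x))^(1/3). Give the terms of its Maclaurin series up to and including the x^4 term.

Let u equal the inner series; expand the outer function in u and truncate.
g(0) = 1
g′(0) = -1/3
g′′(0) = -2/9
g′′′(0) = 8/27
g^(4)(0) = 64/81
Dividing each by k! gives the coefficients c_0, ..., c_4.

8*x^4/243 + 4*x^3/81 - x^2/9 - x/3 + 1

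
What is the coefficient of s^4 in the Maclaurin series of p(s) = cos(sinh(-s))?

Compose series: expand the inner function first, then feed it into the outer expansion.
p(0) = 1
p′(0) = 0
p′′(0) = -1
p′′′(0) = 0
p^(4)(0) = -3
Dividing each by k! gives the coefficients c_0, ..., c_4.

-1/8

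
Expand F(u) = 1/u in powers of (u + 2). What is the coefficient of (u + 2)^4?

[(u + 2)^0] = -1/2;  [(u + 2)^1] = -1/4;  [(u + 2)^2] = -1/8;  [(u + 2)^3] = -1/16;  [(u + 2)^4] = -1/32.

-1/32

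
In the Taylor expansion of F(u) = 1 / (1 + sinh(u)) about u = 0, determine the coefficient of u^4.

4/3

Write 1/(1+u) = 1 - u + u^2 - u^3 + ... and substitute the series for u.
F(0) = 1
F′(0) = -1
F′′(0) = 2
F′′′(0) = -7
F^(4)(0) = 32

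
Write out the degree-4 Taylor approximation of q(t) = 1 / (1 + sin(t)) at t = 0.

Expand as Σ (-1)^k u^k with u equal to the inner function's series.

2*t^4/3 - 5*t^3/6 + t^2 - t + 1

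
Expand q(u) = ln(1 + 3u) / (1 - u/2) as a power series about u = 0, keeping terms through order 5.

807*u^5/20 - 33*u^4/2 + 15*u^3/2 - 3*u^2 + 3*u

Write out both Maclaurin series and multiply, keeping only the needed powers.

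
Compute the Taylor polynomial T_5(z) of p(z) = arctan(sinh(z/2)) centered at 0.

z^5/768 - z^3/48 + z/2

Plug the Maclaurin series of the inner function into that of the outer and collect terms.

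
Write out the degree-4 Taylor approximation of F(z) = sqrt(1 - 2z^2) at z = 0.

-z^4/2 - z^2 + 1

[z^0] = 1;  [z^1] = 0;  [z^2] = -1;  [z^3] = 0;  [z^4] = -1/2.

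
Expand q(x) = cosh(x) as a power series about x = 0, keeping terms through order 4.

q(0) = 1
q′(0) = 0
q′′(0) = 1
q′′′(0) = 0
q^(4)(0) = 1
The Taylor polynomial is Σ q^(k)(0)/k! · x^k.

x^4/24 + x^2/2 + 1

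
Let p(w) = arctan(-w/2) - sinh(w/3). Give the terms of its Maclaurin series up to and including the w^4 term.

Combine the two series term by term.

23*w^3/648 - 5*w/6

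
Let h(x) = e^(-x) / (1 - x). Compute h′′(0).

Take the Cauchy product of the two expansions.
The coefficient of x^2 in the expansion is 1/2, so h′′(0) = 2! * (1/2) = 1.

1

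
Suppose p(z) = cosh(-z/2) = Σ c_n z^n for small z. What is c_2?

1/8

p(0) = 1
p′(0) = 0
p′′(0) = 1/4
Then c_k = p^(k)(0)/k! gives each Taylor coefficient.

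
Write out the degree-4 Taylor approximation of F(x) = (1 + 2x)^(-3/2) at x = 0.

[x^0] = 1;  [x^1] = -3;  [x^2] = 15/2;  [x^3] = -35/2;  [x^4] = 315/8.

315*x^4/8 - 35*x^3/2 + 15*x^2/2 - 3*x + 1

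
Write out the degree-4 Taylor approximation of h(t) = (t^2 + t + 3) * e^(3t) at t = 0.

Multiply each power in the prefactor through the base expansion.

153*t^4/8 + 21*t^3 + 35*t^2/2 + 10*t + 3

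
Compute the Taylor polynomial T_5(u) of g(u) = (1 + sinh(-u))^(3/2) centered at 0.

Compose series: expand the inner function first, then feed it into the outer expansion.
g(0) = 1
g′(0) = -3/2
g′′(0) = 3/4
g′′′(0) = -9/8
g^(4)(0) = 57/16
g^(5)(0) = 117/32

39*u^5/1280 + 19*u^4/128 - 3*u^3/16 + 3*u^2/8 - 3*u/2 + 1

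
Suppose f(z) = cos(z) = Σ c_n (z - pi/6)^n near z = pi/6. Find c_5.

c_5 = f^(5)(pi/6)/5! = -1/240.

-1/240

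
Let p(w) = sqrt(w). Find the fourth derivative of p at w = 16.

-15/262144

The coefficient of (w - 16)^4 in the expansion is -5/2097152, so p^(4)(16) = 4! * (-5/2097152) = -15/262144.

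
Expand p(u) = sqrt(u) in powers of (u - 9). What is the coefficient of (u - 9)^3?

p(9) = 3
p′(9) = 1/6
p′′(9) = -1/108
p′′′(9) = 1/648
So c_3 = p′′′(9)/3! = 1/3888.

1/3888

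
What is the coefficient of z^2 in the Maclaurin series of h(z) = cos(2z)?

-2

c_2 = h′′(0)/2! = -2.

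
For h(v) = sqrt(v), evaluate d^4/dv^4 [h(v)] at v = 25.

-3/250000

The coefficient of (v - 25)^4 in the expansion is -1/2000000, so h^(4)(25) = 4! * (-1/2000000) = -3/250000.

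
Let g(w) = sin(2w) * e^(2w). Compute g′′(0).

8

Take the Cauchy product of the two expansions.
The coefficient of w^2 in the expansion is 4, so g′′(0) = 2! * (4) = 8.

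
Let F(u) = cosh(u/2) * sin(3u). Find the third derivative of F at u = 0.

Take the Cauchy product of the two expansions.
The coefficient of u^3 in the expansion is -33/8, so F′′′(0) = 3! * (-33/8) = -99/4.

-99/4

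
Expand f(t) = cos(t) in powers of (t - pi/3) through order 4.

(t - pi/3)^4/48 + sqrt(3)*(t - pi/3)^3/12 - (t - pi/3)^2/4 - sqrt(3)*(t - pi/3)/2 + 1/2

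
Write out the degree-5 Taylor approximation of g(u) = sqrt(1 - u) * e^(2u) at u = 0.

-1781*u^5/3840 - 53*u^4/128 + u^3/48 + 7*u^2/8 + 3*u/2 + 1

Expand each factor separately, then convolve coefficients.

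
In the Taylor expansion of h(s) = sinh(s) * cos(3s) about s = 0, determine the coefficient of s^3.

-13/3

Take the Cauchy product of the two expansions.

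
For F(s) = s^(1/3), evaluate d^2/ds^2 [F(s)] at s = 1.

-2/9

From the series, [(s - 1)^2] F = -1/9; multiply by 2! = 2 to get -2/9.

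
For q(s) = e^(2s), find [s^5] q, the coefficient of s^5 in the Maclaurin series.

4/15

q(0) = 1
q′(0) = 2
q′′(0) = 4
q′′′(0) = 8
q^(4)(0) = 16
q^(5)(0) = 32
So c_5 = q^(5)(0)/5! = 4/15.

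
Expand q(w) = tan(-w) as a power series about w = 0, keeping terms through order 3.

-w^3/3 - w

[w^0] = 0;  [w^1] = -1;  [w^2] = 0;  [w^3] = -1/3.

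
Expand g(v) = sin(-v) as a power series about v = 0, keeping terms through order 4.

Compute the successive derivatives at the expansion point and divide by k!.
[v^0] = 0;  [v^1] = -1;  [v^2] = 0;  [v^3] = 1/6;  [v^4] = 0.

v^3/6 - v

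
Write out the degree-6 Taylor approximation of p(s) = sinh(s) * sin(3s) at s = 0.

Expand each factor separately, then convolve coefficients.
[s^0] = 0;  [s^1] = 0;  [s^2] = 3;  [s^3] = 0;  [s^4] = -4;  [s^5] = 0;  [s^6] = 13/10.

13*s^6/10 - 4*s^4 + 3*s^2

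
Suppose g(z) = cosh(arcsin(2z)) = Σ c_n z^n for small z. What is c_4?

10/3

Let u equal the inner series; expand the outer function in u and truncate.
g(0) = 1
g′(0) = 0
g′′(0) = 4
g′′′(0) = 0
g^(4)(0) = 80
So c_4 = g^(4)(0)/4! = 10/3.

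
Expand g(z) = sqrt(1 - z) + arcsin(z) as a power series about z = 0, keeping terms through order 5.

61*z^5/1280 - 5*z^4/128 + 5*z^3/48 - z^2/8 + z/2 + 1

Combine the two series term by term.
[z^0] = 1;  [z^1] = 1/2;  [z^2] = -1/8;  [z^3] = 5/48;  [z^4] = -5/128;  [z^5] = 61/1280.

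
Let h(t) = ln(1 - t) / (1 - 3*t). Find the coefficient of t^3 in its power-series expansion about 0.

Multiply the numerator's expansion by the denominator's geometric series.
[t^0] = 0;  [t^1] = -1;  [t^2] = -7/2;  [t^3] = -65/6.

-65/6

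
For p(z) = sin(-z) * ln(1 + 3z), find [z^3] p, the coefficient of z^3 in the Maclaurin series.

9/2

Expand each factor separately, then convolve coefficients.
p(0) = 0
p′(0) = 0
p′′(0) = -6
p′′′(0) = 27
So c_3 = p′′′(0)/3! = 9/2.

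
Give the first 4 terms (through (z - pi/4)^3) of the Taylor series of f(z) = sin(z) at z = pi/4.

-sqrt(2)*(z - pi/4)^3/12 - sqrt(2)*(z - pi/4)^2/4 + sqrt(2)*(z - pi/4)/2 + sqrt(2)/2

[(z - pi/4)^0] = sqrt(2)/2;  [(z - pi/4)^1] = sqrt(2)/2;  [(z - pi/4)^2] = -sqrt(2)/4;  [(z - pi/4)^3] = -sqrt(2)/12.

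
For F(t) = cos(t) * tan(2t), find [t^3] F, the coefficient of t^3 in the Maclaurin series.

5/3

Take the Cauchy product of the two expansions.
F(0) = 0
F′(0) = 2
F′′(0) = 0
F′′′(0) = 10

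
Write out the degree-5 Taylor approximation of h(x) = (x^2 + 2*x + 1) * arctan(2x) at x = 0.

56*x^5/15 - 16*x^4/3 - 2*x^3/3 + 4*x^2 + 2*x

Shift and add copies of the series according to the polynomial's terms.
h(0) = 0
h′(0) = 2
h′′(0) = 8
h′′′(0) = -4
h^(4)(0) = -128
h^(5)(0) = 448
Then c_k = h^(k)(0)/k! gives each Taylor coefficient.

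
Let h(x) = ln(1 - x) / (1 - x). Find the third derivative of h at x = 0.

-11

Multiply the numerator's expansion by the denominator's geometric series.
The coefficient of x^3 in the expansion is -11/6, so h′′′(0) = 3! * (-11/6) = -11.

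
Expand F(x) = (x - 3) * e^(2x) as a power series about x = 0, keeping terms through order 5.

Distribute the polynomial across the series and collect like powers.

-2*x^5/15 - 2*x^4/3 - 2*x^3 - 4*x^2 - 5*x - 3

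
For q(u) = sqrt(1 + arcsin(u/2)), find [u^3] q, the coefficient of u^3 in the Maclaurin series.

Substitute the inner expansion into the outer series and collect powers.
q(0) = 1
q′(0) = 1/4
q′′(0) = -1/16
q′′′(0) = 7/64
So c_3 = q′′′(0)/3! = 7/384.

7/384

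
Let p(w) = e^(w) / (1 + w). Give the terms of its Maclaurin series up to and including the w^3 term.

-w^3/3 + w^2/2 + 1

Take the Cauchy product of the two expansions.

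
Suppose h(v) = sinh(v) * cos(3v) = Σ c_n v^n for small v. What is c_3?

-13/3

Expand each factor separately, then convolve coefficients.
h(0) = 0
h′(0) = 1
h′′(0) = 0
h′′′(0) = -26
So c_3 = h′′′(0)/3! = -13/3.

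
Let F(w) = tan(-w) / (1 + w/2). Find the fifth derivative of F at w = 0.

-67/2

Expand each factor separately, then convolve coefficients.
From the series, [w^5] F = -67/240; multiply by 5! = 120 to get -67/2.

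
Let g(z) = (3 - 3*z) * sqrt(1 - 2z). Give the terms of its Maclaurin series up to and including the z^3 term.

3*z^2/2 - 6*z + 3

Distribute the polynomial across the series and collect like powers.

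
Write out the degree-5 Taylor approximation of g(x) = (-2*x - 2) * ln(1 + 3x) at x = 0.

-567*x^5/10 + 45*x^4/2 - 9*x^3 + 3*x^2 - 6*x

Shift and add copies of the series according to the polynomial's terms.
g(0) = 0
g′(0) = -6
g′′(0) = 6
g′′′(0) = -54
g^(4)(0) = 540
g^(5)(0) = -6804
The Taylor polynomial is Σ g^(k)(0)/k! · x^k.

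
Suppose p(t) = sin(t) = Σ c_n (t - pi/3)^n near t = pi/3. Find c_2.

-sqrt(3)/4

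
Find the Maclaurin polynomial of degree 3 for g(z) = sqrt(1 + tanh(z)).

-5*z^3/48 - z^2/8 + z/2 + 1

Substitute the inner expansion into the outer series and collect powers.
[z^0] = 1;  [z^1] = 1/2;  [z^2] = -1/8;  [z^3] = -5/48.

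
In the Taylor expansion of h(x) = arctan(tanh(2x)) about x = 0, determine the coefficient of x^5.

64/3

Plug the Maclaurin series of the inner function into that of the outer and collect terms.
h(0) = 0
h′(0) = 2
h′′(0) = 0
h′′′(0) = -32
h^(4)(0) = 0
h^(5)(0) = 2560
Dividing each by k! gives the coefficients c_0, ..., c_5.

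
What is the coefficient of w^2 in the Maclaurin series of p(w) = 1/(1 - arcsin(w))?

1

Let u equal the inner series; expand the outer function in u and truncate.
p(0) = 1
p′(0) = 1
p′′(0) = 2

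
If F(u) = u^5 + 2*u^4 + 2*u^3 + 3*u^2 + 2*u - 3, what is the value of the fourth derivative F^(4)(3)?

408

The coefficient of (u - 3)^4 in the expansion is 17, so F^(4)(3) = 4! * (17) = 408.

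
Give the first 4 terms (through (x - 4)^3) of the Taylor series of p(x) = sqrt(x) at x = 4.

p(4) = 2
p′(4) = 1/4
p′′(4) = -1/32
p′′′(4) = 3/256

(x - 4)^3/512 - (x - 4)^2/64 + (x - 4)/4 + 2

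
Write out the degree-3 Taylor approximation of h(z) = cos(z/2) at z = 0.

1 - z^2/8

Apply the Taylor formula c_k = f^(k)(a)/k!.
h(0) = 1
h′(0) = 0
h′′(0) = -1/4
h′′′(0) = 0
The Taylor polynomial is Σ h^(k)(0)/k! · z^k.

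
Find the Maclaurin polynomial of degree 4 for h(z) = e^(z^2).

h(0) = 1
h′(0) = 0
h′′(0) = 2
h′′′(0) = 0
h^(4)(0) = 12
The Taylor polynomial is Σ h^(k)(0)/k! · z^k.

z^4/2 + z^2 + 1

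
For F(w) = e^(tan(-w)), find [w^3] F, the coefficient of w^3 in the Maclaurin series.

Let u equal the inner series; expand the outer function in u and truncate.
[w^0] = 1;  [w^1] = -1;  [w^2] = 1/2;  [w^3] = -1/2.

-1/2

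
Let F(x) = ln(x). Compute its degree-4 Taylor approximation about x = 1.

F(1) = 0
F′(1) = 1
F′′(1) = -1
F′′′(1) = 2
F^(4)(1) = -6
The Taylor polynomial is Σ F^(k)(1)/k! · (x - 1)^k.

-(x - 1)^4/4 + (x - 1)^3/3 - (x - 1)^2/2 + (x - 1)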